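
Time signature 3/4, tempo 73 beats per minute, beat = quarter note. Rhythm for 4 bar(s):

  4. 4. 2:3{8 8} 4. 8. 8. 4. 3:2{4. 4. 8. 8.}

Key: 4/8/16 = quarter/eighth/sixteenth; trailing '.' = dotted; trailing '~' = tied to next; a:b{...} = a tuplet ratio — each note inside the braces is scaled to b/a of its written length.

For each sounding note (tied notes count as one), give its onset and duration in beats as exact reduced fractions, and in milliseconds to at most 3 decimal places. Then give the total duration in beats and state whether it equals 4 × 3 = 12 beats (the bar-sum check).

1) 0.0ms=0b +1232.877ms=3/2b
2) 1232.877ms=3/2b +1232.877ms=3/2b
3) 2465.753ms=3b +616.438ms=3/4b
4) 3082.192ms=15/4b +616.438ms=3/4b
5) 3698.63ms=9/2b +1232.877ms=3/2b
6) 4931.507ms=6b +616.438ms=3/4b
7) 5547.945ms=27/4b +616.438ms=3/4b
8) 6164.384ms=15/2b +1232.877ms=3/2b
9) 7397.26ms=9b +821.918ms=1b
10) 8219.178ms=10b +821.918ms=1b
11) 9041.096ms=11b +410.959ms=1/2b
12) 9452.055ms=23/2b +410.959ms=1/2b
Σ=12b of 12 (73bpm 3/4) — PASS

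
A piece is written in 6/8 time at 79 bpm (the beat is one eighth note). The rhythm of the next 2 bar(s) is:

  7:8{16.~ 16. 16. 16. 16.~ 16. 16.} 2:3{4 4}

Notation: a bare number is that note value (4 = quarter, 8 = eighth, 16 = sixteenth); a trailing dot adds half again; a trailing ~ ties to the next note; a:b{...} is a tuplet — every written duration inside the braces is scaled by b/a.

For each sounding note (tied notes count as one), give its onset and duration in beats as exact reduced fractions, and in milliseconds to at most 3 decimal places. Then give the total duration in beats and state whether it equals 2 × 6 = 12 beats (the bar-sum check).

1) 0.0ms=0b +1301.989ms=12/7b
2) 1301.989ms=12/7b +650.995ms=6/7b
3) 1952.984ms=18/7b +650.995ms=6/7b
4) 2603.978ms=24/7b +1301.989ms=12/7b
5) 3905.967ms=36/7b +650.995ms=6/7b
6) 4556.962ms=6b +2278.481ms=3b
7) 6835.443ms=9b +2278.481ms=3b
Σ=12b of 12 (79bpm 6/8) — PASS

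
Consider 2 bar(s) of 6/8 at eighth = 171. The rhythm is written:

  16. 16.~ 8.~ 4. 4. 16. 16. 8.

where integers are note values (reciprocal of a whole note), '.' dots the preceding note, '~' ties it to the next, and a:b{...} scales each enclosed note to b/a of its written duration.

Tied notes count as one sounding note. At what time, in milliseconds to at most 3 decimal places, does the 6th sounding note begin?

1. 0.0ms @ 0 + 263.158ms (3/4)
2. 263.158ms @ 3/4 + 1842.105ms (21/4)
3. 2105.263ms @ 6 + 1052.632ms (3)
4. 3157.895ms @ 9 + 263.158ms (3/4)
5. 3421.053ms @ 39/4 + 263.158ms (3/4)
6. 3684.211ms @ 21/2 + 526.316ms (3/2)

note 6 onset = 21/2b = 3684.211ms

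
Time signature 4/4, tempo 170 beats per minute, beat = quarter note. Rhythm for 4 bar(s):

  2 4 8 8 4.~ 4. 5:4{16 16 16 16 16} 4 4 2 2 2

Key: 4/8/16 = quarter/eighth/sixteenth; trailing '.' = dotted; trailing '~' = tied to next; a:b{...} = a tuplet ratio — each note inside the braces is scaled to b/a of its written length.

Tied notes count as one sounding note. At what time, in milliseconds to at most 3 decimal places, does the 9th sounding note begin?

note 9 onset = 38/5b = 2682.353ms

1. 0.0ms @ 0 + 705.882ms (2)
2. 705.882ms @ 2 + 352.941ms (1)
3. 1058.824ms @ 3 + 176.471ms (1/2)
4. 1235.294ms @ 7/2 + 176.471ms (1/2)
5. 1411.765ms @ 4 + 1058.824ms (3)
6. 2470.588ms @ 7 + 70.588ms (1/5)
7. 2541.176ms @ 36/5 + 70.588ms (1/5)
8. 2611.765ms @ 37/5 + 70.588ms (1/5)
9. 2682.353ms @ 38/5 + 70.588ms (1/5)
10. 2752.941ms @ 39/5 + 70.588ms (1/5)
11. 2823.529ms @ 8 + 352.941ms (1)
12. 3176.471ms @ 9 + 352.941ms (1)
13. 3529.412ms @ 10 + 705.882ms (2)
14. 4235.294ms @ 12 + 705.882ms (2)
15. 4941.176ms @ 14 + 705.882ms (2)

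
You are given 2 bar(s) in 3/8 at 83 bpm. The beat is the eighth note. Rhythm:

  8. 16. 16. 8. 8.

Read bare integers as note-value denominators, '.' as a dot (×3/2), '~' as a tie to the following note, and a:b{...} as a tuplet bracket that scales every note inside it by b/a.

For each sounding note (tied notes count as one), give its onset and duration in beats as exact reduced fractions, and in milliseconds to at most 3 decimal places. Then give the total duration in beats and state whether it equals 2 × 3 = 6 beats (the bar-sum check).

1) 0.0ms=0b +1084.337ms=3/2b
2) 1084.337ms=3/2b +542.169ms=3/4b
3) 1626.506ms=9/4b +542.169ms=3/4b
4) 2168.675ms=3b +1084.337ms=3/2b
5) 3253.012ms=9/2b +1084.337ms=3/2b
Σ=6b of 6 (83bpm 3/8) — PASS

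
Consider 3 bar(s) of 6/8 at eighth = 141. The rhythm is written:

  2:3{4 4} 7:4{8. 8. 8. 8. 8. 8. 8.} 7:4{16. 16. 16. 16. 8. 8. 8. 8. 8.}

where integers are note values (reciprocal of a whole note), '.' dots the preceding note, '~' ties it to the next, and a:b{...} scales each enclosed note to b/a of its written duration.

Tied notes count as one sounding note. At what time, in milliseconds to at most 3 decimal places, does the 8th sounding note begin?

note 8 onset = 72/7b = 4376.9ms

1. 0.0ms @ 0 + 1276.596ms (3)
2. 1276.596ms @ 3 + 1276.596ms (3)
3. 2553.191ms @ 6 + 364.742ms (6/7)
4. 2917.933ms @ 48/7 + 364.742ms (6/7)
5. 3282.675ms @ 54/7 + 364.742ms (6/7)
6. 3647.416ms @ 60/7 + 364.742ms (6/7)
7. 4012.158ms @ 66/7 + 364.742ms (6/7)
8. 4376.9ms @ 72/7 + 364.742ms (6/7)
9. 4741.641ms @ 78/7 + 364.742ms (6/7)
10. 5106.383ms @ 12 + 182.371ms (3/7)
11. 5288.754ms @ 87/7 + 182.371ms (3/7)
12. 5471.125ms @ 90/7 + 182.371ms (3/7)
13. 5653.495ms @ 93/7 + 182.371ms (3/7)
14. 5835.866ms @ 96/7 + 364.742ms (6/7)
15. 6200.608ms @ 102/7 + 364.742ms (6/7)
16. 6565.35ms @ 108/7 + 364.742ms (6/7)
17. 6930.091ms @ 114/7 + 364.742ms (6/7)
18. 7294.833ms @ 120/7 + 364.742ms (6/7)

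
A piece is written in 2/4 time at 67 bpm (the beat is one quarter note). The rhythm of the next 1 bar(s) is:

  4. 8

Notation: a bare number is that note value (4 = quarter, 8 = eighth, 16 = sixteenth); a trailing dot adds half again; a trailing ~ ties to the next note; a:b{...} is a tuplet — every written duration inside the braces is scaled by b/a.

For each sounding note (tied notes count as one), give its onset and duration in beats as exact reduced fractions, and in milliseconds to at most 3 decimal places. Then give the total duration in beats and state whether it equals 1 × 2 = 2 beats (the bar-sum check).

1) 0.0ms=0b +1343.284ms=3/2b
2) 1343.284ms=3/2b +447.761ms=1/2b
Σ=2b of 2 (67bpm 2/4) — PASS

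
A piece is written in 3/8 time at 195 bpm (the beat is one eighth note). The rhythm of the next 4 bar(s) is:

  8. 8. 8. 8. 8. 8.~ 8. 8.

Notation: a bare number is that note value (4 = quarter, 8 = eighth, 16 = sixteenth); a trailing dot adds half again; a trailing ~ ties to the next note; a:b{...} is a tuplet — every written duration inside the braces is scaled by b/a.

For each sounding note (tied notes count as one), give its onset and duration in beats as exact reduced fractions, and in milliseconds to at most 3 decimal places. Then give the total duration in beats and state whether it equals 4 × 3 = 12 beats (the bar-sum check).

1) 0.0ms=0b +461.538ms=3/2b
2) 461.538ms=3/2b +461.538ms=3/2b
3) 923.077ms=3b +461.538ms=3/2b
4) 1384.615ms=9/2b +461.538ms=3/2b
5) 1846.154ms=6b +461.538ms=3/2b
6) 2307.692ms=15/2b +923.077ms=3b
7) 3230.769ms=21/2b +461.538ms=3/2b
Σ=12b of 12 (195bpm 3/8) — PASS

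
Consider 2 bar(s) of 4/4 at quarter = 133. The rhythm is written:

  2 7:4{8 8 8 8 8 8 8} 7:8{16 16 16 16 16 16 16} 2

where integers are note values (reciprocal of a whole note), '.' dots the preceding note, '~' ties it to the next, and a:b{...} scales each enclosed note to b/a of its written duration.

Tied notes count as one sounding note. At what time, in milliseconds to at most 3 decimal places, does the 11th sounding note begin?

note 11 onset = 32/7b = 2062.299ms

1. 0.0ms @ 0 + 902.256ms (2)
2. 902.256ms @ 2 + 128.894ms (2/7)
3. 1031.149ms @ 16/7 + 128.894ms (2/7)
4. 1160.043ms @ 18/7 + 128.894ms (2/7)
5. 1288.937ms @ 20/7 + 128.894ms (2/7)
6. 1417.83ms @ 22/7 + 128.894ms (2/7)
7. 1546.724ms @ 24/7 + 128.894ms (2/7)
8. 1675.618ms @ 26/7 + 128.894ms (2/7)
9. 1804.511ms @ 4 + 128.894ms (2/7)
10. 1933.405ms @ 30/7 + 128.894ms (2/7)
11. 2062.299ms @ 32/7 + 128.894ms (2/7)
12. 2191.192ms @ 34/7 + 128.894ms (2/7)
13. 2320.086ms @ 36/7 + 128.894ms (2/7)
14. 2448.98ms @ 38/7 + 128.894ms (2/7)
15. 2577.873ms @ 40/7 + 128.894ms (2/7)
16. 2706.767ms @ 6 + 902.256ms (2)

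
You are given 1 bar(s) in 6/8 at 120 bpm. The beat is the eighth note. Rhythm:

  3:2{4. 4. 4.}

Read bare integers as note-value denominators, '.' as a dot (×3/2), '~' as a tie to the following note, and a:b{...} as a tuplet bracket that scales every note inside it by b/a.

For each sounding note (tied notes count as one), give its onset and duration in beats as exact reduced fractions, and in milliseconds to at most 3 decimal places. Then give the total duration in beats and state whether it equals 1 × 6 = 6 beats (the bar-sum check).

1) 0.0ms=0b +1000.0ms=2b
2) 1000.0ms=2b +1000.0ms=2b
3) 2000.0ms=4b +1000.0ms=2b
Σ=6b of 6 (120bpm 6/8) — PASS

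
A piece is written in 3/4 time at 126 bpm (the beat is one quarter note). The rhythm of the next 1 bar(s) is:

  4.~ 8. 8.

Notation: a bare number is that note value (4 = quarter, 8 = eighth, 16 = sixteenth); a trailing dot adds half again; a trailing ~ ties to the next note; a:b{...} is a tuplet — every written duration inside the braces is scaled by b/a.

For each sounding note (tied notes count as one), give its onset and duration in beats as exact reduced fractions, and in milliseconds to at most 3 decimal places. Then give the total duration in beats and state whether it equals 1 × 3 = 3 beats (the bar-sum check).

1) 0.0ms=0b +1071.429ms=9/4b
2) 1071.429ms=9/4b +357.143ms=3/4b
Σ=3b of 3 (126bpm 3/4) — PASS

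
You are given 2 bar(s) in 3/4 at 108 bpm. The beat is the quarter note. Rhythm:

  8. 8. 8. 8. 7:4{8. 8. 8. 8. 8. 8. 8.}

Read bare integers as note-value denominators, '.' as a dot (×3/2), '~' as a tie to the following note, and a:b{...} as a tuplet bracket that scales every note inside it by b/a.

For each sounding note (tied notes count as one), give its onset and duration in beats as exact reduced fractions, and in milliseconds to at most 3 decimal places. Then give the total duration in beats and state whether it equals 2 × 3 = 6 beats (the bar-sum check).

1) 0.0ms=0b +416.667ms=3/4b
2) 416.667ms=3/4b +416.667ms=3/4b
3) 833.333ms=3/2b +416.667ms=3/4b
4) 1250.0ms=9/4b +416.667ms=3/4b
5) 1666.667ms=3b +238.095ms=3/7b
6) 1904.762ms=24/7b +238.095ms=3/7b
7) 2142.857ms=27/7b +238.095ms=3/7b
8) 2380.952ms=30/7b +238.095ms=3/7b
9) 2619.048ms=33/7b +238.095ms=3/7b
10) 2857.143ms=36/7b +238.095ms=3/7b
11) 3095.238ms=39/7b +238.095ms=3/7b
Σ=6b of 6 (108bpm 3/4) — PASS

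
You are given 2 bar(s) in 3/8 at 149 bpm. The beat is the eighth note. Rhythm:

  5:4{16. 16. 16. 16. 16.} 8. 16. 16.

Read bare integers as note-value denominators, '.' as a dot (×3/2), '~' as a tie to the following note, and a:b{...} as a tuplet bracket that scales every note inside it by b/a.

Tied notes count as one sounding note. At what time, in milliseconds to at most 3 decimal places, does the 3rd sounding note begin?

1. 0.0ms @ 0 + 241.611ms (3/5)
2. 241.611ms @ 3/5 + 241.611ms (3/5)
3. 483.221ms @ 6/5 + 241.611ms (3/5)
4. 724.832ms @ 9/5 + 241.611ms (3/5)
5. 966.443ms @ 12/5 + 241.611ms (3/5)
6. 1208.054ms @ 3 + 604.027ms (3/2)
7. 1812.081ms @ 9/2 + 302.013ms (3/4)
8. 2114.094ms @ 21/4 + 302.013ms (3/4)

note 3 onset = 6/5b = 483.221ms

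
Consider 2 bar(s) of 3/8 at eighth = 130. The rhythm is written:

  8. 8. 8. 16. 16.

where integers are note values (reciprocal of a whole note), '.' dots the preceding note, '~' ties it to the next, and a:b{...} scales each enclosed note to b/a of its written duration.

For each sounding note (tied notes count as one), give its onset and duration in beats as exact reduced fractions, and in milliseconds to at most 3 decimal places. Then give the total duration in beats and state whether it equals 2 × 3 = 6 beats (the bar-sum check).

1) 0.0ms=0b +692.308ms=3/2b
2) 692.308ms=3/2b +692.308ms=3/2b
3) 1384.615ms=3b +692.308ms=3/2b
4) 2076.923ms=9/2b +346.154ms=3/4b
5) 2423.077ms=21/4b +346.154ms=3/4b
Σ=6b of 6 (130bpm 3/8) — PASS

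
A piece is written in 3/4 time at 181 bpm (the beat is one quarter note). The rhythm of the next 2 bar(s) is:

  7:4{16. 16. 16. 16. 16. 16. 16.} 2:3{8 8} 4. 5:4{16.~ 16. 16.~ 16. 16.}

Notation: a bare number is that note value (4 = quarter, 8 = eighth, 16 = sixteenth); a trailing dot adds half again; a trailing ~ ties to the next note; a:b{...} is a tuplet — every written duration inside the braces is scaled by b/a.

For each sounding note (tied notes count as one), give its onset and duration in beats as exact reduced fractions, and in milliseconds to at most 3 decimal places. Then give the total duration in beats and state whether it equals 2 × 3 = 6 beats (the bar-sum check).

1) 0.0ms=0b +71.034ms=3/14b
2) 71.034ms=3/14b +71.034ms=3/14b
3) 142.068ms=3/7b +71.034ms=3/14b
4) 213.102ms=9/14b +71.034ms=3/14b
5) 284.136ms=6/7b +71.034ms=3/14b
6) 355.17ms=15/14b +71.034ms=3/14b
7) 426.204ms=9/7b +71.034ms=3/14b
8) 497.238ms=3/2b +248.619ms=3/4b
9) 745.856ms=9/4b +248.619ms=3/4b
10) 994.475ms=3b +497.238ms=3/2b
11) 1491.713ms=9/2b +198.895ms=3/5b
12) 1690.608ms=51/10b +198.895ms=3/5b
13) 1889.503ms=57/10b +99.448ms=3/10b
Σ=6b of 6 (181bpm 3/4) — PASS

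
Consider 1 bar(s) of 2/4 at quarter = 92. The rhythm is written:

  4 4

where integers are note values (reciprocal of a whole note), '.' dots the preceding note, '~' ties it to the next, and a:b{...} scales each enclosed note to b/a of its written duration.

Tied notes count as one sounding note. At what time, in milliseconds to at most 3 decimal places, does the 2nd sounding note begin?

1. 0.0ms @ 0 + 652.174ms (1)
2. 652.174ms @ 1 + 652.174ms (1)

note 2 onset = 1b = 652.174ms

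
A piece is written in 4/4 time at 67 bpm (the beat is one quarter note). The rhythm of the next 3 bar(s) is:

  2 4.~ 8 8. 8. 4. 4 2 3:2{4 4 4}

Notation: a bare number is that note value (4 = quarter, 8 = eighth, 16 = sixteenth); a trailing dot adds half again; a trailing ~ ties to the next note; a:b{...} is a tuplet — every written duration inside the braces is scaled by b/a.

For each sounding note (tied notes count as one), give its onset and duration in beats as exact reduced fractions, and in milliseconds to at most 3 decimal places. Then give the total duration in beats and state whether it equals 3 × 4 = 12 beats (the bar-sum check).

1) 0.0ms=0b +1791.045ms=2b
2) 1791.045ms=2b +1791.045ms=2b
3) 3582.09ms=4b +671.642ms=3/4b
4) 4253.731ms=19/4b +671.642ms=3/4b
5) 4925.373ms=11/2b +1343.284ms=3/2b
6) 6268.657ms=7b +895.522ms=1b
7) 7164.179ms=8b +1791.045ms=2b
8) 8955.224ms=10b +597.015ms=2/3b
9) 9552.239ms=32/3b +597.015ms=2/3b
10) 10149.254ms=34/3b +597.015ms=2/3b
Σ=12b of 12 (67bpm 4/4) — PASS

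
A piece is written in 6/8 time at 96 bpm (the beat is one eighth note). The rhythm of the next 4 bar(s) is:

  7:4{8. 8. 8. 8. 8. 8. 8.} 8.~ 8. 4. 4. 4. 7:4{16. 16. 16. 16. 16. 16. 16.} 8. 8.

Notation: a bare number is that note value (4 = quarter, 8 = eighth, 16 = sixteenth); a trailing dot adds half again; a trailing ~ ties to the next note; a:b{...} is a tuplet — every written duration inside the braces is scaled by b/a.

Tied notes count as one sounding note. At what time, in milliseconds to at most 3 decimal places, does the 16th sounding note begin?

1. 0.0ms @ 0 + 535.714ms (6/7)
2. 535.714ms @ 6/7 + 535.714ms (6/7)
3. 1071.429ms @ 12/7 + 535.714ms (6/7)
4. 1607.143ms @ 18/7 + 535.714ms (6/7)
5. 2142.857ms @ 24/7 + 535.714ms (6/7)
6. 2678.571ms @ 30/7 + 535.714ms (6/7)
7. 3214.286ms @ 36/7 + 535.714ms (6/7)
8. 3750.0ms @ 6 + 1875.0ms (3)
9. 5625.0ms @ 9 + 1875.0ms (3)
10. 7500.0ms @ 12 + 1875.0ms (3)
11. 9375.0ms @ 15 + 1875.0ms (3)
12. 11250.0ms @ 18 + 267.857ms (3/7)
13. 11517.857ms @ 129/7 + 267.857ms (3/7)
14. 11785.714ms @ 132/7 + 267.857ms (3/7)
15. 12053.571ms @ 135/7 + 267.857ms (3/7)
16. 12321.429ms @ 138/7 + 267.857ms (3/7)
17. 12589.286ms @ 141/7 + 267.857ms (3/7)
18. 12857.143ms @ 144/7 + 267.857ms (3/7)
19. 13125.0ms @ 21 + 937.5ms (3/2)
20. 14062.5ms @ 45/2 + 937.5ms (3/2)

note 16 onset = 138/7b = 12321.429ms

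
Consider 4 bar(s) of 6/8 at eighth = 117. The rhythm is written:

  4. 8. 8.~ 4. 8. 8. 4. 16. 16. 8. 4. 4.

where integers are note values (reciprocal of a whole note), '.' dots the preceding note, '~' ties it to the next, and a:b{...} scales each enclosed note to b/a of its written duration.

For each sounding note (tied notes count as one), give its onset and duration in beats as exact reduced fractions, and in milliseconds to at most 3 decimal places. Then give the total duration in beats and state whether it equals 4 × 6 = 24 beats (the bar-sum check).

1) 0.0ms=0b +1538.462ms=3b
2) 1538.462ms=3b +769.231ms=3/2b
3) 2307.692ms=9/2b +2307.692ms=9/2b
4) 4615.385ms=9b +769.231ms=3/2b
5) 5384.615ms=21/2b +769.231ms=3/2b
6) 6153.846ms=12b +1538.462ms=3b
7) 7692.308ms=15b +384.615ms=3/4b
8) 8076.923ms=63/4b +384.615ms=3/4b
9) 8461.538ms=33/2b +769.231ms=3/2b
10) 9230.769ms=18b +1538.462ms=3b
11) 10769.231ms=21b +1538.462ms=3b
Σ=24b of 24 (117bpm 6/8) — PASS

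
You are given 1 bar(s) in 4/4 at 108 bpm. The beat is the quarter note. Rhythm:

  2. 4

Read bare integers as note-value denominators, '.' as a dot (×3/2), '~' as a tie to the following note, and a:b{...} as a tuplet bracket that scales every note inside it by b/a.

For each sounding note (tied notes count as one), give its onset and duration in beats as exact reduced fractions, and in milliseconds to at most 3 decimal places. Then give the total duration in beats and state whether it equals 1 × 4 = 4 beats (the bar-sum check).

1) 0.0ms=0b +1666.667ms=3b
2) 1666.667ms=3b +555.556ms=1b
Σ=4b of 4 (108bpm 4/4) — PASS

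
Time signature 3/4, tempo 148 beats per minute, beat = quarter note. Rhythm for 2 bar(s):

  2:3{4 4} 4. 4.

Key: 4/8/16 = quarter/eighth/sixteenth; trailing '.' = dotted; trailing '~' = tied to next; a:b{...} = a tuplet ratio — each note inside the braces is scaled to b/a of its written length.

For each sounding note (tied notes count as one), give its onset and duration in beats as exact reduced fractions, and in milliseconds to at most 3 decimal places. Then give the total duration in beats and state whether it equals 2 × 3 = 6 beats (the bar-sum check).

1) 0.0ms=0b +608.108ms=3/2b
2) 608.108ms=3/2b +608.108ms=3/2b
3) 1216.216ms=3b +608.108ms=3/2b
4) 1824.324ms=9/2b +608.108ms=3/2b
Σ=6b of 6 (148bpm 3/4) — PASS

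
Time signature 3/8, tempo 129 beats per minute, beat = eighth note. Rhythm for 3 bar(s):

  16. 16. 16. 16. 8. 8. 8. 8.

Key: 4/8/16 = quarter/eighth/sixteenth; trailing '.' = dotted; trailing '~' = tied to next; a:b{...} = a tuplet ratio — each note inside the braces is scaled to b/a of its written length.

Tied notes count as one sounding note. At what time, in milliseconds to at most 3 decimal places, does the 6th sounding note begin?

note 6 onset = 9/2b = 2093.023ms

1. 0.0ms @ 0 + 348.837ms (3/4)
2. 348.837ms @ 3/4 + 348.837ms (3/4)
3. 697.674ms @ 3/2 + 348.837ms (3/4)
4. 1046.512ms @ 9/4 + 348.837ms (3/4)
5. 1395.349ms @ 3 + 697.674ms (3/2)
6. 2093.023ms @ 9/2 + 697.674ms (3/2)
7. 2790.698ms @ 6 + 697.674ms (3/2)
8. 3488.372ms @ 15/2 + 697.674ms (3/2)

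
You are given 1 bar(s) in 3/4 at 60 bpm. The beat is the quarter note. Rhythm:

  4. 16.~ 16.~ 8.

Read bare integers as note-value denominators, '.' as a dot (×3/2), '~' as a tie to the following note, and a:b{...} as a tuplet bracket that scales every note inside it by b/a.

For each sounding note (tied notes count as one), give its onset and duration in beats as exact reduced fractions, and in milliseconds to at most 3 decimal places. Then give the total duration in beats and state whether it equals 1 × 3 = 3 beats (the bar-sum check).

1) 0.0ms=0b +1500.0ms=3/2b
2) 1500.0ms=3/2b +1500.0ms=3/2b
Σ=3b of 3 (60bpm 3/4) — PASS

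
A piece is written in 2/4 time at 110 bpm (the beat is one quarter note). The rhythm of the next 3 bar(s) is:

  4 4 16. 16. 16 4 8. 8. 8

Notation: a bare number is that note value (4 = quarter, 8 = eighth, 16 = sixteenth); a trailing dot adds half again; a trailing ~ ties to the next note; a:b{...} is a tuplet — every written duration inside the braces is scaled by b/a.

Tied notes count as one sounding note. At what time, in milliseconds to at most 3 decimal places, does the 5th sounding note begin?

note 5 onset = 11/4b = 1500.0ms

1. 0.0ms @ 0 + 545.455ms (1)
2. 545.455ms @ 1 + 545.455ms (1)
3. 1090.909ms @ 2 + 204.545ms (3/8)
4. 1295.455ms @ 19/8 + 204.545ms (3/8)
5. 1500.0ms @ 11/4 + 136.364ms (1/4)
6. 1636.364ms @ 3 + 545.455ms (1)
7. 2181.818ms @ 4 + 409.091ms (3/4)
8. 2590.909ms @ 19/4 + 409.091ms (3/4)
9. 3000.0ms @ 11/2 + 272.727ms (1/2)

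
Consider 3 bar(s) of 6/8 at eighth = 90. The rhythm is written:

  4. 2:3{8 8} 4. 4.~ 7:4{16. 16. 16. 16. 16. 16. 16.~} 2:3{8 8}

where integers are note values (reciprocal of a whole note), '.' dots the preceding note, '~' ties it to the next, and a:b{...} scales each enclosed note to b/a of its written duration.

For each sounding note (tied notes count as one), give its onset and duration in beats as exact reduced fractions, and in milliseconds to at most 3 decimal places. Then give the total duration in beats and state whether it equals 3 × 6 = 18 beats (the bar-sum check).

1) 0.0ms=0b +2000.0ms=3b
2) 2000.0ms=3b +1000.0ms=3/2b
3) 3000.0ms=9/2b +1000.0ms=3/2b
4) 4000.0ms=6b +2000.0ms=3b
5) 6000.0ms=9b +2285.714ms=24/7b
6) 8285.714ms=87/7b +285.714ms=3/7b
7) 8571.429ms=90/7b +285.714ms=3/7b
8) 8857.143ms=93/7b +285.714ms=3/7b
9) 9142.857ms=96/7b +285.714ms=3/7b
10) 9428.571ms=99/7b +285.714ms=3/7b
11) 9714.286ms=102/7b +1285.714ms=27/14b
12) 11000.0ms=33/2b +1000.0ms=3/2b
Σ=18b of 18 (90bpm 6/8) — PASS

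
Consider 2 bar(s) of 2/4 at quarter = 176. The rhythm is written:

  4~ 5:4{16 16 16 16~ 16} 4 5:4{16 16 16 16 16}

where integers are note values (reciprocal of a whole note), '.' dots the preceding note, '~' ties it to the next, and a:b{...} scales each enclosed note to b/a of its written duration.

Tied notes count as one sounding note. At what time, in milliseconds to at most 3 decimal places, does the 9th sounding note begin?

1. 0.0ms @ 0 + 409.091ms (6/5)
2. 409.091ms @ 6/5 + 68.182ms (1/5)
3. 477.273ms @ 7/5 + 68.182ms (1/5)
4. 545.455ms @ 8/5 + 136.364ms (2/5)
5. 681.818ms @ 2 + 340.909ms (1)
6. 1022.727ms @ 3 + 68.182ms (1/5)
7. 1090.909ms @ 16/5 + 68.182ms (1/5)
8. 1159.091ms @ 17/5 + 68.182ms (1/5)
9. 1227.273ms @ 18/5 + 68.182ms (1/5)
10. 1295.455ms @ 19/5 + 68.182ms (1/5)

note 9 onset = 18/5b = 1227.273ms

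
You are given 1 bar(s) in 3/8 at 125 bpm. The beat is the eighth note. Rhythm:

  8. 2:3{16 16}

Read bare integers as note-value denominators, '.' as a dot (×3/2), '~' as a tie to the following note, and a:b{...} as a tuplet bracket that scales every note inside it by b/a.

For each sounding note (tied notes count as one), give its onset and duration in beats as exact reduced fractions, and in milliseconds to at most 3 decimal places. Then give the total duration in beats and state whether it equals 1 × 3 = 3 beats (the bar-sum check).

1) 0.0ms=0b +720.0ms=3/2b
2) 720.0ms=3/2b +360.0ms=3/4b
3) 1080.0ms=9/4b +360.0ms=3/4b
Σ=3b of 3 (125bpm 3/8) — PASS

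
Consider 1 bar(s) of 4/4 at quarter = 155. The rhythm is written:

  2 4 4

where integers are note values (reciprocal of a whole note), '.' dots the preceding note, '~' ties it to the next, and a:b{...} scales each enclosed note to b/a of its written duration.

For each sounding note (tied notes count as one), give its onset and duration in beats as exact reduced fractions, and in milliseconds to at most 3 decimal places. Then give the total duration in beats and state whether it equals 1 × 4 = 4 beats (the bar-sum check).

1) 0.0ms=0b +774.194ms=2b
2) 774.194ms=2b +387.097ms=1b
3) 1161.29ms=3b +387.097ms=1b
Σ=4b of 4 (155bpm 4/4) — PASS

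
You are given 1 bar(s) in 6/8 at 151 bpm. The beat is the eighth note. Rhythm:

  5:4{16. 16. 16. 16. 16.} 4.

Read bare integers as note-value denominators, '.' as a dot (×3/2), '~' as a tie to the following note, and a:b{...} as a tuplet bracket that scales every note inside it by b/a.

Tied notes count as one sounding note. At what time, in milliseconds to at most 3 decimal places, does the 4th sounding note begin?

note 4 onset = 9/5b = 715.232ms

1. 0.0ms @ 0 + 238.411ms (3/5)
2. 238.411ms @ 3/5 + 238.411ms (3/5)
3. 476.821ms @ 6/5 + 238.411ms (3/5)
4. 715.232ms @ 9/5 + 238.411ms (3/5)
5. 953.642ms @ 12/5 + 238.411ms (3/5)
6. 1192.053ms @ 3 + 1192.053ms (3)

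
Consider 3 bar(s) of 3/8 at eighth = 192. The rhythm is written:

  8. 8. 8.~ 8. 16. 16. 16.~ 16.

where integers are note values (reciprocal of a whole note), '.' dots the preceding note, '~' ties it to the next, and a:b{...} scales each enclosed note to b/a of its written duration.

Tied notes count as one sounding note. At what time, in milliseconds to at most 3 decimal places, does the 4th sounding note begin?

1. 0.0ms @ 0 + 468.75ms (3/2)
2. 468.75ms @ 3/2 + 468.75ms (3/2)
3. 937.5ms @ 3 + 937.5ms (3)
4. 1875.0ms @ 6 + 234.375ms (3/4)
5. 2109.375ms @ 27/4 + 234.375ms (3/4)
6. 2343.75ms @ 15/2 + 468.75ms (3/2)

note 4 onset = 6b = 1875.0ms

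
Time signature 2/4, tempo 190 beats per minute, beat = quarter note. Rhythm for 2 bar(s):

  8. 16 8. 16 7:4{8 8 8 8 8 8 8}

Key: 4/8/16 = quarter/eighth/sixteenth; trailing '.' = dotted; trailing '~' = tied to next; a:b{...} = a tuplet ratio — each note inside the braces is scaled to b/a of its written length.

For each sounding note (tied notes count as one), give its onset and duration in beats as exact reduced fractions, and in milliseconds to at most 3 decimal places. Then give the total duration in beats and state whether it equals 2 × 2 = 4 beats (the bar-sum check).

1) 0.0ms=0b +236.842ms=3/4b
2) 236.842ms=3/4b +78.947ms=1/4b
3) 315.789ms=1b +236.842ms=3/4b
4) 552.632ms=7/4b +78.947ms=1/4b
5) 631.579ms=2b +90.226ms=2/7b
6) 721.805ms=16/7b +90.226ms=2/7b
7) 812.03ms=18/7b +90.226ms=2/7b
8) 902.256ms=20/7b +90.226ms=2/7b
9) 992.481ms=22/7b +90.226ms=2/7b
10) 1082.707ms=24/7b +90.226ms=2/7b
11) 1172.932ms=26/7b +90.226ms=2/7b
Σ=4b of 4 (190bpm 2/4) — PASS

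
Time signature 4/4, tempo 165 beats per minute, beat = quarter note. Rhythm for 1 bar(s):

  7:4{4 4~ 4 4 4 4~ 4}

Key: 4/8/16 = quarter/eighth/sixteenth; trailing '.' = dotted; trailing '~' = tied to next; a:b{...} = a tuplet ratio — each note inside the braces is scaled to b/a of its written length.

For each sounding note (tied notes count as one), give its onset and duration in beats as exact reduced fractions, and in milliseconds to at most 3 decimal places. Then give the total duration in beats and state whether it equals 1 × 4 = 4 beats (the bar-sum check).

1) 0.0ms=0b +207.792ms=4/7b
2) 207.792ms=4/7b +415.584ms=8/7b
3) 623.377ms=12/7b +207.792ms=4/7b
4) 831.169ms=16/7b +207.792ms=4/7b
5) 1038.961ms=20/7b +415.584ms=8/7b
Σ=4b of 4 (165bpm 4/4) — PASS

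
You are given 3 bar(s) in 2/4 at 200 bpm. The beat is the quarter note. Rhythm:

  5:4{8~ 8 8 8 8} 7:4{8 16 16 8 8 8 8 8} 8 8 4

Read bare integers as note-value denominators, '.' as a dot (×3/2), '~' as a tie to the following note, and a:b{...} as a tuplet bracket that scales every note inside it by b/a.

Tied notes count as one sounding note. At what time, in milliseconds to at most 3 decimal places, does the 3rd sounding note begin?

1. 0.0ms @ 0 + 240.0ms (4/5)
2. 240.0ms @ 4/5 + 120.0ms (2/5)
3. 360.0ms @ 6/5 + 120.0ms (2/5)
4. 480.0ms @ 8/5 + 120.0ms (2/5)
5. 600.0ms @ 2 + 85.714ms (2/7)
6. 685.714ms @ 16/7 + 42.857ms (1/7)
7. 728.571ms @ 17/7 + 42.857ms (1/7)
8. 771.429ms @ 18/7 + 85.714ms (2/7)
9. 857.143ms @ 20/7 + 85.714ms (2/7)
10. 942.857ms @ 22/7 + 85.714ms (2/7)
11. 1028.571ms @ 24/7 + 85.714ms (2/7)
12. 1114.286ms @ 26/7 + 85.714ms (2/7)
13. 1200.0ms @ 4 + 150.0ms (1/2)
14. 1350.0ms @ 9/2 + 150.0ms (1/2)
15. 1500.0ms @ 5 + 300.0ms (1)

note 3 onset = 6/5b = 360.0ms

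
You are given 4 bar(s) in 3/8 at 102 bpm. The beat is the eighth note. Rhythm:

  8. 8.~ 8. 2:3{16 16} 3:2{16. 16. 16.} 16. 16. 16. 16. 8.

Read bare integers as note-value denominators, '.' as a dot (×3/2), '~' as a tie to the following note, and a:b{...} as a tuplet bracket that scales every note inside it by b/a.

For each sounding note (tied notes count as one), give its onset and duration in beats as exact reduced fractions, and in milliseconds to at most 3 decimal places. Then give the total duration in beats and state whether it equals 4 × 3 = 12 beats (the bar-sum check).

1) 0.0ms=0b +882.353ms=3/2b
2) 882.353ms=3/2b +1764.706ms=3b
3) 2647.059ms=9/2b +441.176ms=3/4b
4) 3088.235ms=21/4b +441.176ms=3/4b
5) 3529.412ms=6b +294.118ms=1/2b
6) 3823.529ms=13/2b +294.118ms=1/2b
7) 4117.647ms=7b +294.118ms=1/2b
8) 4411.765ms=15/2b +441.176ms=3/4b
9) 4852.941ms=33/4b +441.176ms=3/4b
10) 5294.118ms=9b +441.176ms=3/4b
11) 5735.294ms=39/4b +441.176ms=3/4b
12) 6176.471ms=21/2b +882.353ms=3/2b
Σ=12b of 12 (102bpm 3/8) — PASS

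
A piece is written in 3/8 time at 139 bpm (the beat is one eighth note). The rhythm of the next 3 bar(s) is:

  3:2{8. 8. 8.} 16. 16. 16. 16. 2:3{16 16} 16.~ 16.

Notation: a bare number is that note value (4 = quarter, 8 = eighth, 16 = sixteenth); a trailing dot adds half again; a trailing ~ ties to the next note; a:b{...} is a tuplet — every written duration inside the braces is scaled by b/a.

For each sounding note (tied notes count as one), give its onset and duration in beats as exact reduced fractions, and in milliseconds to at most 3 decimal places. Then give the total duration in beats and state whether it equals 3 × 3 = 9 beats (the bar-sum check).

1) 0.0ms=0b +431.655ms=1b
2) 431.655ms=1b +431.655ms=1b
3) 863.309ms=2b +431.655ms=1b
4) 1294.964ms=3b +323.741ms=3/4b
5) 1618.705ms=15/4b +323.741ms=3/4b
6) 1942.446ms=9/2b +323.741ms=3/4b
7) 2266.187ms=21/4b +323.741ms=3/4b
8) 2589.928ms=6b +323.741ms=3/4b
9) 2913.669ms=27/4b +323.741ms=3/4b
10) 3237.41ms=15/2b +647.482ms=3/2b
Σ=9b of 9 (139bpm 3/8) — PASS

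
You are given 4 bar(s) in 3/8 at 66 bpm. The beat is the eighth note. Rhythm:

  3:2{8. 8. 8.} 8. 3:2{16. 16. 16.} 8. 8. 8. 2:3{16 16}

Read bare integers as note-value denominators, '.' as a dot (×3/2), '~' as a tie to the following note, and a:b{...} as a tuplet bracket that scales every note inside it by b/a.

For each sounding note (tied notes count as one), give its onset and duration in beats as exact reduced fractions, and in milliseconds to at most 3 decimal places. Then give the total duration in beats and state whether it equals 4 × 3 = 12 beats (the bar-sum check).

1) 0.0ms=0b +909.091ms=1b
2) 909.091ms=1b +909.091ms=1b
3) 1818.182ms=2b +909.091ms=1b
4) 2727.273ms=3b +1363.636ms=3/2b
5) 4090.909ms=9/2b +454.545ms=1/2b
6) 4545.455ms=5b +454.545ms=1/2b
7) 5000.0ms=11/2b +454.545ms=1/2b
8) 5454.545ms=6b +1363.636ms=3/2b
9) 6818.182ms=15/2b +1363.636ms=3/2b
10) 8181.818ms=9b +1363.636ms=3/2b
11) 9545.455ms=21/2b +681.818ms=3/4b
12) 10227.273ms=45/4b +681.818ms=3/4b
Σ=12b of 12 (66bpm 3/8) — PASS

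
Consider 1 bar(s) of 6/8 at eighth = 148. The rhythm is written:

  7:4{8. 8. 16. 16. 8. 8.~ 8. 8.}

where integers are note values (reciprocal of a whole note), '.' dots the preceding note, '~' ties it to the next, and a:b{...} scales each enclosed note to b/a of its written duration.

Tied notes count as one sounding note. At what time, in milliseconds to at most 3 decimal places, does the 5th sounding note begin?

1. 0.0ms @ 0 + 347.49ms (6/7)
2. 347.49ms @ 6/7 + 347.49ms (6/7)
3. 694.981ms @ 12/7 + 173.745ms (3/7)
4. 868.726ms @ 15/7 + 173.745ms (3/7)
5. 1042.471ms @ 18/7 + 347.49ms (6/7)
6. 1389.961ms @ 24/7 + 694.981ms (12/7)
7. 2084.942ms @ 36/7 + 347.49ms (6/7)

note 5 onset = 18/7b = 1042.471ms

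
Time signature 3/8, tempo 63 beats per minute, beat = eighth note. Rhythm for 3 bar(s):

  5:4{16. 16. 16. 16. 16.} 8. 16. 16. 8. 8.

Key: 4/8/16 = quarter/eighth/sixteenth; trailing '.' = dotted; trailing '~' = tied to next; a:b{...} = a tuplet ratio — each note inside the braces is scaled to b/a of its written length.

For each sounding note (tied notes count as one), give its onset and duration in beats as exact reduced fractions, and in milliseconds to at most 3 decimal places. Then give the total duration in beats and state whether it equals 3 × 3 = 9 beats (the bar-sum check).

1) 0.0ms=0b +571.429ms=3/5b
2) 571.429ms=3/5b +571.429ms=3/5b
3) 1142.857ms=6/5b +571.429ms=3/5b
4) 1714.286ms=9/5b +571.429ms=3/5b
5) 2285.714ms=12/5b +571.429ms=3/5b
6) 2857.143ms=3b +1428.571ms=3/2b
7) 4285.714ms=9/2b +714.286ms=3/4b
8) 5000.0ms=21/4b +714.286ms=3/4b
9) 5714.286ms=6b +1428.571ms=3/2b
10) 7142.857ms=15/2b +1428.571ms=3/2b
Σ=9b of 9 (63bpm 3/8) — PASS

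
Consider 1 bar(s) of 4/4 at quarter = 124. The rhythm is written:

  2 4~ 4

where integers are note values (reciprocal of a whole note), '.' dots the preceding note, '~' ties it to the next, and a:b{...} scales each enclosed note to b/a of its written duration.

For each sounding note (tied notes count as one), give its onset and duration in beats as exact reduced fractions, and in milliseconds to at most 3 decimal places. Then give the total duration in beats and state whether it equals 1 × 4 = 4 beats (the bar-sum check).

1) 0.0ms=0b +967.742ms=2b
2) 967.742ms=2b +967.742ms=2b
Σ=4b of 4 (124bpm 4/4) — PASS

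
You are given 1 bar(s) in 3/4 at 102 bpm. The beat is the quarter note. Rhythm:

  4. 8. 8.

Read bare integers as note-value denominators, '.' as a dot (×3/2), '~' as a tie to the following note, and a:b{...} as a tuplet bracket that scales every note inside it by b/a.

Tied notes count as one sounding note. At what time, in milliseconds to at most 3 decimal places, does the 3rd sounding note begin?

note 3 onset = 9/4b = 1323.529ms

1. 0.0ms @ 0 + 882.353ms (3/2)
2. 882.353ms @ 3/2 + 441.176ms (3/4)
3. 1323.529ms @ 9/4 + 441.176ms (3/4)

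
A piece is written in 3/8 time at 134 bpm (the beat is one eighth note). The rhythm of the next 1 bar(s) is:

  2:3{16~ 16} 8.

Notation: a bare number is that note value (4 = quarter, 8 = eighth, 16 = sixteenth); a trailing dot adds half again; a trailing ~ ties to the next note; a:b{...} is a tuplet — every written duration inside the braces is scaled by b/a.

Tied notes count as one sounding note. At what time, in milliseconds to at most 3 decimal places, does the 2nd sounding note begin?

1. 0.0ms @ 0 + 671.642ms (3/2)
2. 671.642ms @ 3/2 + 671.642ms (3/2)

note 2 onset = 3/2b = 671.642ms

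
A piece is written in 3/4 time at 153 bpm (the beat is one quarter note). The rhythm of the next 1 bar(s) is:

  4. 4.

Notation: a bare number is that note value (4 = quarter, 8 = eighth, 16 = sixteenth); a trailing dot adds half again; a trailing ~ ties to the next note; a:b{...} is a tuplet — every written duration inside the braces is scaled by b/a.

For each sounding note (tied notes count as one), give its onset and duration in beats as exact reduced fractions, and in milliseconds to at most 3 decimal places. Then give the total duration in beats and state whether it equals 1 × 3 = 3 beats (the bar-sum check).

1) 0.0ms=0b +588.235ms=3/2b
2) 588.235ms=3/2b +588.235ms=3/2b
Σ=3b of 3 (153bpm 3/4) — PASS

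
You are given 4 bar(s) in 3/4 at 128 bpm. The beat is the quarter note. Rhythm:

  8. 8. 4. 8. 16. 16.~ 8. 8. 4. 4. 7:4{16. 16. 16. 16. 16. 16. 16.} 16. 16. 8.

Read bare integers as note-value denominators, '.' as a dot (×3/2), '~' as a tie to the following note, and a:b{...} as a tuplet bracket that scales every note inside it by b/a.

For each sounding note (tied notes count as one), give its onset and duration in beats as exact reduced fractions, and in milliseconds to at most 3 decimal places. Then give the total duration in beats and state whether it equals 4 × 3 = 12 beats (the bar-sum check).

1) 0.0ms=0b +351.562ms=3/4b
2) 351.562ms=3/4b +351.562ms=3/4b
3) 703.125ms=3/2b +703.125ms=3/2b
4) 1406.25ms=3b +351.562ms=3/4b
5) 1757.812ms=15/4b +175.781ms=3/8b
6) 1933.594ms=33/8b +527.344ms=9/8b
7) 2460.938ms=21/4b +351.562ms=3/4b
8) 2812.5ms=6b +703.125ms=3/2b
9) 3515.625ms=15/2b +703.125ms=3/2b
10) 4218.75ms=9b +100.446ms=3/14b
11) 4319.196ms=129/14b +100.446ms=3/14b
12) 4419.643ms=66/7b +100.446ms=3/14b
13) 4520.089ms=135/14b +100.446ms=3/14b
14) 4620.536ms=69/7b +100.446ms=3/14b
15) 4720.982ms=141/14b +100.446ms=3/14b
16) 4821.429ms=72/7b +100.446ms=3/14b
17) 4921.875ms=21/2b +175.781ms=3/8b
18) 5097.656ms=87/8b +175.781ms=3/8b
19) 5273.438ms=45/4b +351.562ms=3/4b
Σ=12b of 12 (128bpm 3/4) — PASS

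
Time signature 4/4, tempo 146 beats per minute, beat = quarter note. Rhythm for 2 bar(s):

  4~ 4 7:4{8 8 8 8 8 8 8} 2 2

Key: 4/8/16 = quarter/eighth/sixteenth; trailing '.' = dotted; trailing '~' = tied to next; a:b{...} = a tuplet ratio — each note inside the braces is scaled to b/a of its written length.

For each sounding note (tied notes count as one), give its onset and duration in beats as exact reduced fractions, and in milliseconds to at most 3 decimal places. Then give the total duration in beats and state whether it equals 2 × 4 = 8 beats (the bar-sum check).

1) 0.0ms=0b +821.918ms=2b
2) 821.918ms=2b +117.417ms=2/7b
3) 939.335ms=16/7b +117.417ms=2/7b
4) 1056.751ms=18/7b +117.417ms=2/7b
5) 1174.168ms=20/7b +117.417ms=2/7b
6) 1291.585ms=22/7b +117.417ms=2/7b
7) 1409.002ms=24/7b +117.417ms=2/7b
8) 1526.419ms=26/7b +117.417ms=2/7b
9) 1643.836ms=4b +821.918ms=2b
10) 2465.753ms=6b +821.918ms=2b
Σ=8b of 8 (146bpm 4/4) — PASS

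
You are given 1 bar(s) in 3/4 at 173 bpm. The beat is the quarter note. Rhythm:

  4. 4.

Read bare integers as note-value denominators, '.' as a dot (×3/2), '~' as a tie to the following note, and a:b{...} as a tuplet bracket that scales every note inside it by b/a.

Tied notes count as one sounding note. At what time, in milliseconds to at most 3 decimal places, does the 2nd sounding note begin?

1. 0.0ms @ 0 + 520.231ms (3/2)
2. 520.231ms @ 3/2 + 520.231ms (3/2)

note 2 onset = 3/2b = 520.231ms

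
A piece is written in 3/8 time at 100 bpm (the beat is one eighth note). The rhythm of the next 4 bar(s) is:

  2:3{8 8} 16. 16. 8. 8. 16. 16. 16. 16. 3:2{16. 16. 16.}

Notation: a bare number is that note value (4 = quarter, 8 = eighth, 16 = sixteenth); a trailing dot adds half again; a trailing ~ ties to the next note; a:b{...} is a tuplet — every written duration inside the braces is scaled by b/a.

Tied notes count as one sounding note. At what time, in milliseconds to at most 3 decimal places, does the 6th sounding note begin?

1. 0.0ms @ 0 + 900.0ms (3/2)
2. 900.0ms @ 3/2 + 900.0ms (3/2)
3. 1800.0ms @ 3 + 450.0ms (3/4)
4. 2250.0ms @ 15/4 + 450.0ms (3/4)
5. 2700.0ms @ 9/2 + 900.0ms (3/2)
6. 3600.0ms @ 6 + 900.0ms (3/2)
7. 4500.0ms @ 15/2 + 450.0ms (3/4)
8. 4950.0ms @ 33/4 + 450.0ms (3/4)
9. 5400.0ms @ 9 + 450.0ms (3/4)
10. 5850.0ms @ 39/4 + 450.0ms (3/4)
11. 6300.0ms @ 21/2 + 300.0ms (1/2)
12. 6600.0ms @ 11 + 300.0ms (1/2)
13. 6900.0ms @ 23/2 + 300.0ms (1/2)

note 6 onset = 6b = 3600.0ms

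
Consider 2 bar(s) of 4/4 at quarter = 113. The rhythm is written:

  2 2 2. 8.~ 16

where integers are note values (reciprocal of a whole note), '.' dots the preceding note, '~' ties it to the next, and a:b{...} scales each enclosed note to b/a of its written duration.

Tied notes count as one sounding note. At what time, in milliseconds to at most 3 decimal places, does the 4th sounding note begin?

note 4 onset = 7b = 3716.814ms

1. 0.0ms @ 0 + 1061.947ms (2)
2. 1061.947ms @ 2 + 1061.947ms (2)
3. 2123.894ms @ 4 + 1592.92ms (3)
4. 3716.814ms @ 7 + 530.973ms (1)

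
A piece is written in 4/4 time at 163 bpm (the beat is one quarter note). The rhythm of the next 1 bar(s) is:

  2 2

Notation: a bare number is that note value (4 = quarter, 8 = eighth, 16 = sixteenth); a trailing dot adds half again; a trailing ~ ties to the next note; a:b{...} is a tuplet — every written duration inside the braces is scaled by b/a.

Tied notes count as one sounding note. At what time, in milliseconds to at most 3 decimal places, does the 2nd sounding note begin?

1. 0.0ms @ 0 + 736.196ms (2)
2. 736.196ms @ 2 + 736.196ms (2)

note 2 onset = 2b = 736.196ms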